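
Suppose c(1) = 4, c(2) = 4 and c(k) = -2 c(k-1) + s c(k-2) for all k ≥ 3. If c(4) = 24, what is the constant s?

c(3) = -8 + 4s
c(4) = 16 - 4s
So 16 - 4s = 24, giving s = -2.

-2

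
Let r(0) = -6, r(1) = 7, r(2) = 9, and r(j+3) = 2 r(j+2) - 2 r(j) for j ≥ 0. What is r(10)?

-440

r(3) = 2(9) - 2(-6) = 30
r(4) = 2(30) - 2(7) = 46
r(5) = 2(46) - 2(9) = 74
r(6) = 2(74) - 2(30) = 88
r(7) = 2(88) - 2(46) = 84
r(8) = 2(84) - 2(74) = 20
r(9) = 2(20) - 2(88) = -136
r(10) = 2(-136) - 2(84) = -440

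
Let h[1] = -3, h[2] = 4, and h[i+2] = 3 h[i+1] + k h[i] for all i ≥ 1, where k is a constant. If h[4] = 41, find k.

-1

h[3] = 12 - 3k
h[4] = 36 - 5k
So 36 - 5k = 41, giving k = -1.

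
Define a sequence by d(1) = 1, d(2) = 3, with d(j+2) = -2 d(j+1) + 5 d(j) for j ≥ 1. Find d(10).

21923

d(3) = -2(3) + 5(1) = -1
d(4) = -2(-1) + 5(3) = 17
d(5) = -2(17) + 5(-1) = -39
d(6) = -2(-39) + 5(17) = 163
d(7) = -2(163) + 5(-39) = -521
d(8) = -2(-521) + 5(163) = 1857
d(9) = -2(1857) + 5(-521) = -6319
d(10) = -2(-6319) + 5(1857) = 21923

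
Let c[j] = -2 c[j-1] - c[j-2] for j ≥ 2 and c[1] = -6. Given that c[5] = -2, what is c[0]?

7

Let c[0] = x.
c[2] = 12 - x
c[3] = -18 + 2x
c[4] = 24 - 3x
c[5] = -30 + 4x
So -30 + 4x = -2, giving x = 7.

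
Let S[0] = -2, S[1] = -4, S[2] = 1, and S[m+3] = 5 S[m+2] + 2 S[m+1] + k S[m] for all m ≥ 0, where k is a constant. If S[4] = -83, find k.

S[3] = -3 - 2k
S[4] = -13 - 14k
So -13 - 14k = -83, giving k = 5.

5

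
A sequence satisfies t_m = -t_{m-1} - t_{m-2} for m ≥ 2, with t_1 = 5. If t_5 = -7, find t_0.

Let t_0 = z.
t_2 = -5 - z
t_3 = z
t_4 = 5
t_5 = -5 - z
So -5 - z = -7, giving z = 2.

2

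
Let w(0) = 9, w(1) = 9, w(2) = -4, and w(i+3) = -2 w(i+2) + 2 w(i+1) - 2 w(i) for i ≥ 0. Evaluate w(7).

932

w(3) = -2*(-4) + 2*9 - 2*9 = 8
w(4) = -2*8 + 2*(-4) - 2*9 = -42
w(5) = -2*(-42) + 2*8 - 2*(-4) = 108
w(6) = -2*108 + 2*(-42) - 2*8 = -316
w(7) = -2*(-316) + 2*108 - 2*(-42) = 932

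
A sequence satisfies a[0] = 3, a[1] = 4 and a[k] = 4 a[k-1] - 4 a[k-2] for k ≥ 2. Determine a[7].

a[2] = 4(4) - 4(3) = 4
a[3] = 4(4) - 4(4) = 0
a[4] = 4(0) - 4(4) = -16
a[5] = 4(-16) - 4(0) = -64
a[6] = 4(-64) - 4(-16) = -192
a[7] = 4(-192) - 4(-64) = -512

-512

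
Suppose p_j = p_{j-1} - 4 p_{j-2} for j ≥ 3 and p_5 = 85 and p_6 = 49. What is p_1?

Rearranging, p_{j-2} = (p_j - p_{j-1}) / -4.
p_4 = (49 - 85) / -4 = -36/-4 = 9
p_3 = (85 - 9) / -4 = 76/-4 = -19
p_2 = (9 - (-19)) / -4 = 28/-4 = -7
p_1 = (-19 - (-7)) / -4 = -12/-4 = 3

3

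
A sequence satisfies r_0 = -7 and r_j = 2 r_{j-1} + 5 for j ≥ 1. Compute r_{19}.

The fixed point is 5/(1 - 2) = -5, so r_j + 5 = 2(r_{j-1} + 5).
Hence r_j = -2·2^j - 5.
r_{19} = -2·2^{19} - 5 = -2·524288 - 5 = -1048581.

-1048581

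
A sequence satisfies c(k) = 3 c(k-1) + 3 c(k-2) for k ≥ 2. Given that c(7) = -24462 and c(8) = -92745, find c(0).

-5

Rearranging, c(k-2) = (c(k) - 3 c(k-1)) / 3.
c(6) = (-92745 - 3*(-24462)) / 3 = -19359/3 = -6453
c(5) = (-24462 - 3*(-6453)) / 3 = -5103/3 = -1701
c(4) = (-6453 - 3*(-1701)) / 3 = -1350/3 = -450
c(3) = (-1701 - 3*(-450)) / 3 = -351/3 = -117
c(2) = (-450 - 3*(-117)) / 3 = -99/3 = -33
c(1) = (-117 - 3*(-33)) / 3 = -18/3 = -6
c(0) = (-33 - 3*(-6)) / 3 = -15/3 = -5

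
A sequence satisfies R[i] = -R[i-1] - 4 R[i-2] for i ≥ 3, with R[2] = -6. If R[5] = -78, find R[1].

-3

Let R[1] = y.
R[3] = 6 - 4y
R[4] = 18 + 4y
R[5] = -42 + 12y
So -42 + 12y = -78, giving y = -3.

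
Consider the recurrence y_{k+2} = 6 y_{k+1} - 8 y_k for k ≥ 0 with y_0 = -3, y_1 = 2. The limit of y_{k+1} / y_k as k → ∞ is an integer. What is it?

The characteristic equation is r^2 - 6r + 8 = 0, which factors as (r - 4)(r - 2) = 0.
So the roots are 4 and 2. Since |4| > |2| and the coefficient of 4^k is non-zero, the ratio tends to 4.

4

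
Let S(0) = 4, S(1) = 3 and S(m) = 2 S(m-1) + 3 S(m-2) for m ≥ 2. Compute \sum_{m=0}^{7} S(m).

S(2) = 2·3 + 3·4 = 18
S(3) = 2·18 + 3·3 = 45
S(4) = 2·45 + 3·18 = 144
S(5) = 2·144 + 3·45 = 423
S(6) = 2·423 + 3·144 = 1278
S(7) = 2·1278 + 3·423 = 3825
Sum = 4 + 3 + 18 + 45 + 144 + 423 + 1278 + 3825 = 5740

5740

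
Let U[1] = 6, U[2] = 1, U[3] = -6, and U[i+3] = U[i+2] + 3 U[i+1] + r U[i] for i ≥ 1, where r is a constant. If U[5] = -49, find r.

-4

U[4] = -3 + 6r
U[5] = -21 + 7r
So -21 + 7r = -49, giving r = -4.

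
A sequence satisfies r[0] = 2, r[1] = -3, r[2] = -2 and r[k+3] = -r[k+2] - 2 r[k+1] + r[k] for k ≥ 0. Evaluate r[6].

41

r[3] = -(-2) - 2·(-3) + 2 = 10
r[4] = -10 - 2·(-2) + (-3) = -9
r[5] = -(-9) - 2·10 + (-2) = -13
r[6] = -(-13) - 2·(-9) + 10 = 41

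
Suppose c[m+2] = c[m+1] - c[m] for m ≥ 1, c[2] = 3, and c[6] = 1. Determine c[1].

4

Let c[1] = v.
c[3] = 3 - v
c[4] = -v
c[5] = -3
c[6] = -3 + v
So -3 + v = 1, giving v = 4.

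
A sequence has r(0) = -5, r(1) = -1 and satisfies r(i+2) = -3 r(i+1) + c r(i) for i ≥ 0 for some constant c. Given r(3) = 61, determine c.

5

r(2) = 3 - 5c
r(3) = -9 + 14c
So -9 + 14c = 61, giving c = 5.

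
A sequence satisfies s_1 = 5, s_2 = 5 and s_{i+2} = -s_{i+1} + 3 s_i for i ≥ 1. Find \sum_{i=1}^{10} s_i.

-335

s_3 = -5 + 3·5 = 10
s_4 = -10 + 3·5 = 5
s_5 = -5 + 3·10 = 25
s_6 = -25 + 3·5 = -10
s_7 = -(-10) + 3·25 = 85
s_8 = -85 + 3·(-10) = -115
s_9 = -(-115) + 3·85 = 370
s_{10} = -370 + 3·(-115) = -715
Sum = 5 + 5 + 10 + 5 + 25 + (-10) + 85 + (-115) + 370 + (-715) = -335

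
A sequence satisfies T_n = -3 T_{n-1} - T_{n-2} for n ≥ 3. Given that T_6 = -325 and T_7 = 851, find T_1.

-5

Rearranging, T_{n-2} = -(T_n + 3 T_{n-1}).
T_5 = -(851 + 3(-325)) = 124
T_4 = -(-325 + 3(124)) = -47
T_3 = -(124 + 3(-47)) = 17
T_2 = -(-47 + 3(17)) = -4
T_1 = -(17 + 3(-4)) = -5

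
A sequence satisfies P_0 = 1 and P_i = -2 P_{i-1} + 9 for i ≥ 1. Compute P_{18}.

The fixed point is 9/(1 + 2) = 3, so P_i - 3 = -2(P_{i-1} - 3).
Hence P_i = -2·(-2)^i + 3.
P_{18} = -2·(-2)^{18} + 3 = -2·262144 + 3 = -524285.

-524285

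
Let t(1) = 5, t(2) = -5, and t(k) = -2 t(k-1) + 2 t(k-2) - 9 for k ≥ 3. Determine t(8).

t(3) = -2·(-5) + 2·5 - 9 = 11
t(4) = -2·11 + 2·(-5) - 9 = -41
t(5) = -2·(-41) + 2·11 - 9 = 95
t(6) = -2·95 + 2·(-41) - 9 = -281
t(7) = -2·(-281) + 2·95 - 9 = 743
t(8) = -2·743 + 2·(-281) - 9 = -2057

-2057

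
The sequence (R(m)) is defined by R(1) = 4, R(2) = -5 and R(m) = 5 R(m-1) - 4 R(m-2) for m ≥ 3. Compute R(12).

R(3) = 5*(-5) - 4*4 = -41
R(4) = 5*(-41) - 4*(-5) = -185
R(5) = 5*(-185) - 4*(-41) = -761
R(6) = 5*(-761) - 4*(-185) = -3065
R(7) = 5*(-3065) - 4*(-761) = -12281
R(8) = 5*(-12281) - 4*(-3065) = -49145
R(9) = 5*(-49145) - 4*(-12281) = -196601
R(10) = 5*(-196601) - 4*(-49145) = -786425
R(11) = 5*(-786425) - 4*(-196601) = -3145721
R(12) = 5*(-3145721) - 4*(-786425) = -12582905

-12582905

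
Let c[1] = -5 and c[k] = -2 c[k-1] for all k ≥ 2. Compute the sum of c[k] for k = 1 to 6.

c[2] = -2·(-5) = 10
c[3] = -2·10 = -20
c[4] = -2·(-20) = 40
c[5] = -2·40 = -80
c[6] = -2·(-80) = 160
Sum = (-5) + 10 + (-20) + 40 + (-80) + 160 = 105

105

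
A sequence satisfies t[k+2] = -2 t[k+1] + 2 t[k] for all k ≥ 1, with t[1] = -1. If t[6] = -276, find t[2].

Let t[2] = w.
t[3] = -2 - 2w
t[4] = 4 + 6w
t[5] = -12 - 16w
t[6] = 32 + 44w
So 32 + 44w = -276, giving w = -7.

-7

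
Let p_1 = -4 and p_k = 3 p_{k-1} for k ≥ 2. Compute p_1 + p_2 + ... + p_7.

-4372

p_2 = 3·(-4) = -12
p_3 = 3·(-12) = -36
p_4 = 3·(-36) = -108
p_5 = 3·(-108) = -324
p_6 = 3·(-324) = -972
p_7 = 3·(-972) = -2916
Sum = (-4) + (-12) + (-36) + (-108) + (-324) + (-972) + (-2916) = -4372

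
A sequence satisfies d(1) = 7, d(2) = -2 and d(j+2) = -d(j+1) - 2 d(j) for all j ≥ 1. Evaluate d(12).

-200

d(3) = -(-2) - 2(7) = -12
d(4) = -(-12) - 2(-2) = 16
d(5) = -16 - 2(-12) = 8
d(6) = -8 - 2(16) = -40
d(7) = -(-40) - 2(8) = 24
d(8) = -24 - 2(-40) = 56
d(9) = -56 - 2(24) = -104
d(10) = -(-104) - 2(56) = -8
d(11) = -(-8) - 2(-104) = 216
d(12) = -216 - 2(-8) = -200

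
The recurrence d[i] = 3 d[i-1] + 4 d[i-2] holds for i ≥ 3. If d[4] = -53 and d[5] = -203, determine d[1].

1

Rearranging, d[i-2] = (d[i] - 3 d[i-1]) / 4.
d[3] = (-203 - 3*(-53)) / 4 = -44/4 = -11
d[2] = (-53 - 3*(-11)) / 4 = -20/4 = -5
d[1] = (-11 - 3*(-5)) / 4 = 4/4 = 1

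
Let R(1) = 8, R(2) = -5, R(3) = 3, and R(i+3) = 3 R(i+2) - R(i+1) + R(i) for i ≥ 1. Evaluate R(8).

1190

R(4) = 3(3) - (-5) + 8 = 22
R(5) = 3(22) - 3 + (-5) = 58
R(6) = 3(58) - 22 + 3 = 155
R(7) = 3(155) - 58 + 22 = 429
R(8) = 3(429) - 155 + 58 = 1190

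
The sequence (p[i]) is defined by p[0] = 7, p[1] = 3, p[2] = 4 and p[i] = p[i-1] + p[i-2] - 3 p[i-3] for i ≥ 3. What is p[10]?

p[3] = 4 + 3 - 3*7 = -14
p[4] = (-14) + 4 - 3*3 = -19
p[5] = (-19) + (-14) - 3*4 = -45
p[6] = (-45) + (-19) - 3*(-14) = -22
p[7] = (-22) + (-45) - 3*(-19) = -10
p[8] = (-10) + (-22) - 3*(-45) = 103
p[9] = 103 + (-10) - 3*(-22) = 159
p[10] = 159 + 103 - 3*(-10) = 292

292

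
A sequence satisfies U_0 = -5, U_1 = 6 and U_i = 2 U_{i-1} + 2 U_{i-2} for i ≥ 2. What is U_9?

5728

U_2 = 2*6 + 2*(-5) = 2
U_3 = 2*2 + 2*6 = 16
U_4 = 2*16 + 2*2 = 36
U_5 = 2*36 + 2*16 = 104
U_6 = 2*104 + 2*36 = 280
U_7 = 2*280 + 2*104 = 768
U_8 = 2*768 + 2*280 = 2096
U_9 = 2*2096 + 2*768 = 5728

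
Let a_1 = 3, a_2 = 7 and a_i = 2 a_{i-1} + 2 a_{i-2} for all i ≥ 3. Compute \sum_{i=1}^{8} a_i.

a_3 = 2(7) + 2(3) = 20
a_4 = 2(20) + 2(7) = 54
a_5 = 2(54) + 2(20) = 148
a_6 = 2(148) + 2(54) = 404
a_7 = 2(404) + 2(148) = 1104
a_8 = 2(1104) + 2(404) = 3016
Sum = 3 + 7 + 20 + 54 + 148 + 404 + 1104 + 3016 = 4756

4756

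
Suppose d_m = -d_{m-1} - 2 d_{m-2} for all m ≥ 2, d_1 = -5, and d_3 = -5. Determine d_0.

Let d_0 = v.
d_2 = 5 - 2v
d_3 = 5 + 2v
So 5 + 2v = -5, giving v = -5.

-5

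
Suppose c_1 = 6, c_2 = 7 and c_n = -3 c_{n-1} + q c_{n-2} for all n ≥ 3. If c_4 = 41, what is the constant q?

2

c_3 = -21 + 6q
c_4 = 63 - 11q
So 63 - 11q = 41, giving q = 2.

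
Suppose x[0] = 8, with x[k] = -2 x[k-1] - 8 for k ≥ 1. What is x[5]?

-344

x[1] = -2*8 - 8 = -24
x[2] = -2*(-24) - 8 = 40
x[3] = -2*40 - 8 = -88
x[4] = -2*(-88) - 8 = 168
x[5] = -2*168 - 8 = -344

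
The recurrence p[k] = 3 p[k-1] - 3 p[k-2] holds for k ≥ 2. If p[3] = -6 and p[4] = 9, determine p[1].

-7

Rearranging, p[k-2] = (p[k] - 3 p[k-1]) / -3.
p[2] = (9 - 3*(-6)) / -3 = 27/-3 = -9
p[1] = (-6 - 3*(-9)) / -3 = 21/-3 = -7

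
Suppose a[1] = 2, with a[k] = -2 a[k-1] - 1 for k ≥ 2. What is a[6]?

-75

a[2] = -2·2 - 1 = -5
a[3] = -2·(-5) - 1 = 9
a[4] = -2·9 - 1 = -19
a[5] = -2·(-19) - 1 = 37
a[6] = -2·37 - 1 = -75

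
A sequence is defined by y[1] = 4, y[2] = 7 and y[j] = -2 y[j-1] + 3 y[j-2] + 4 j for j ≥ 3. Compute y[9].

y[3] = -2·7 + 3·4 + 12 = 10
y[4] = -2·10 + 3·7 + 16 = 17
y[5] = -2·17 + 3·10 + 20 = 16
y[6] = -2·16 + 3·17 + 24 = 43
y[7] = -2·43 + 3·16 + 28 = -10
y[8] = -2·(-10) + 3·43 + 32 = 181
y[9] = -2·181 + 3·(-10) + 36 = -356

-356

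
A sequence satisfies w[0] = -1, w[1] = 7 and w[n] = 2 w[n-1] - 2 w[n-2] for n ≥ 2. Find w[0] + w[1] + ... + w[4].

w[2] = 2*7 - 2*(-1) = 16
w[3] = 2*16 - 2*7 = 18
w[4] = 2*18 - 2*16 = 4
Sum = (-1) + 7 + 16 + 18 + 4 = 44

44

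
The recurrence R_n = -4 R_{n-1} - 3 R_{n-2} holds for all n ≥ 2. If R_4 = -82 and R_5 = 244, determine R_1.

4

Rearranging, R_{n-2} = (R_n + 4 R_{n-1}) / -3.
R_3 = (244 + 4*(-82)) / -3 = -84/-3 = 28
R_2 = (-82 + 4*28) / -3 = 30/-3 = -10
R_1 = (28 + 4*(-10)) / -3 = -12/-3 = 4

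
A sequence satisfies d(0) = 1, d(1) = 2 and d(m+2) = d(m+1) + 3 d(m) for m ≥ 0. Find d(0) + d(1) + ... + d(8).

d(2) = 2 + 3·1 = 5
d(3) = 5 + 3·2 = 11
d(4) = 11 + 3·5 = 26
d(5) = 26 + 3·11 = 59
d(6) = 59 + 3·26 = 137
d(7) = 137 + 3·59 = 314
d(8) = 314 + 3·137 = 725
Sum = 1 + 2 + 5 + 11 + 26 + 59 + 137 + 314 + 725 = 1280

1280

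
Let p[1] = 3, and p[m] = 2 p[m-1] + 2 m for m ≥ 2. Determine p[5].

p[2] = 2*3 + 4 = 10
p[3] = 2*10 + 6 = 26
p[4] = 2*26 + 8 = 60
p[5] = 2*60 + 10 = 130

130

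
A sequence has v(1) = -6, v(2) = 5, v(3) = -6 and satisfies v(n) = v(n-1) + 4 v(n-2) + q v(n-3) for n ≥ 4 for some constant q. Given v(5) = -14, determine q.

4

v(4) = 14 - 6q
v(5) = -10 - q
So -10 - q = -14, giving q = 4.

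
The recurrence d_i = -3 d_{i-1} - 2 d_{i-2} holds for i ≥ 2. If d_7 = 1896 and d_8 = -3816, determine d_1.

Rearranging, d_{i-2} = (d_i + 3 d_{i-1}) / -2.
d_6 = (-3816 + 3·1896) / -2 = 1872/-2 = -936
d_5 = (1896 + 3·(-936)) / -2 = -912/-2 = 456
d_4 = (-936 + 3·456) / -2 = 432/-2 = -216
d_3 = (456 + 3·(-216)) / -2 = -192/-2 = 96
d_2 = (-216 + 3·96) / -2 = 72/-2 = -36
d_1 = (96 + 3·(-36)) / -2 = -12/-2 = 6

6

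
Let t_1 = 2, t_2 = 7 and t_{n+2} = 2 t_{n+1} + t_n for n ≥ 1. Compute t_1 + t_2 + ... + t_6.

t_3 = 2*7 + 2 = 16
t_4 = 2*16 + 7 = 39
t_5 = 2*39 + 16 = 94
t_6 = 2*94 + 39 = 227
Sum = 2 + 7 + 16 + 39 + 94 + 227 = 385

385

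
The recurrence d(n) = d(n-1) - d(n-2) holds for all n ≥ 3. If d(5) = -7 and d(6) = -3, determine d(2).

Rearranging, d(n-2) = -(d(n) - d(n-1)).
d(4) = -(-3 - (-7)) = -4
d(3) = -(-7 - (-4)) = 3
d(2) = -(-4 - 3) = 7

7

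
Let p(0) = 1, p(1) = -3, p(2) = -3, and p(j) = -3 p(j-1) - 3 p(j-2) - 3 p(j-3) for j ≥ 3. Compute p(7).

243

p(3) = -3·(-3) - 3·(-3) - 3·1 = 15
p(4) = -3·15 - 3·(-3) - 3·(-3) = -27
p(5) = -3·(-27) - 3·15 - 3·(-3) = 45
p(6) = -3·45 - 3·(-27) - 3·15 = -99
p(7) = -3·(-99) - 3·45 - 3·(-27) = 243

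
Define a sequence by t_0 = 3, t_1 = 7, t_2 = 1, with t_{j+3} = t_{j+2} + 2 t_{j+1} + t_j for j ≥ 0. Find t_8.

t_3 = 1 + 2(7) + 3 = 18
t_4 = 18 + 2(1) + 7 = 27
t_5 = 27 + 2(18) + 1 = 64
t_6 = 64 + 2(27) + 18 = 136
t_7 = 136 + 2(64) + 27 = 291
t_8 = 291 + 2(136) + 64 = 627

627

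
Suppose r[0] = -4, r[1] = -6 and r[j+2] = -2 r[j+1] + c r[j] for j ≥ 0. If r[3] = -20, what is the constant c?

r[2] = 12 - 4c
r[3] = -24 + 2c
So -24 + 2c = -20, giving c = 2.

2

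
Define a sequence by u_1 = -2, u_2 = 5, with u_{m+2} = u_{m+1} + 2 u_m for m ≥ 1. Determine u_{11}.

u_3 = 5 + 2*(-2) = 1
u_4 = 1 + 2*5 = 11
u_5 = 11 + 2*1 = 13
u_6 = 13 + 2*11 = 35
u_7 = 35 + 2*13 = 61
u_8 = 61 + 2*35 = 131
u_9 = 131 + 2*61 = 253
u_{10} = 253 + 2*131 = 515
u_{11} = 515 + 2*253 = 1021

1021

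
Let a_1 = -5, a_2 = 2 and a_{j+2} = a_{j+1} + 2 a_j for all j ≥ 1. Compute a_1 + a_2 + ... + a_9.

a_3 = 2 + 2(-5) = -8
a_4 = (-8) + 2(2) = -4
a_5 = (-4) + 2(-8) = -20
a_6 = (-20) + 2(-4) = -28
a_7 = (-28) + 2(-20) = -68
a_8 = (-68) + 2(-28) = -124
a_9 = (-124) + 2(-68) = -260
Sum = (-5) + 2 + (-8) + (-4) + (-20) + (-28) + (-68) + (-124) + (-260) = -515

-515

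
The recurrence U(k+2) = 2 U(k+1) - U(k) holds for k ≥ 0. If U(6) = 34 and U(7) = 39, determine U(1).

Rearranging, U(k-2) = -(U(k) - 2 U(k-1)).
U(5) = -(39 - 2*34) = 29
U(4) = -(34 - 2*29) = 24
U(3) = -(29 - 2*24) = 19
U(2) = -(24 - 2*19) = 14
U(1) = -(19 - 2*14) = 9

9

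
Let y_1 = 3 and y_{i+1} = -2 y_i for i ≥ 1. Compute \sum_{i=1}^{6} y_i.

y_2 = -2(3) = -6
y_3 = -2(-6) = 12
y_4 = -2(12) = -24
y_5 = -2(-24) = 48
y_6 = -2(48) = -96
Sum = 3 + (-6) + 12 + (-24) + 48 + (-96) = -63

-63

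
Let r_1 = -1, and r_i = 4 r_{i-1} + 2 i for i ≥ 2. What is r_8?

r_2 = 4(-1) + 4 = 0
r_3 = 4(0) + 6 = 6
r_4 = 4(6) + 8 = 32
r_5 = 4(32) + 10 = 138
r_6 = 4(138) + 12 = 564
r_7 = 4(564) + 14 = 2270
r_8 = 4(2270) + 16 = 9096

9096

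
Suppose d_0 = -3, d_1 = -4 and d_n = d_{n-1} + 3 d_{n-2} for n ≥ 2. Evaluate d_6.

-331

d_2 = (-4) + 3*(-3) = -13
d_3 = (-13) + 3*(-4) = -25
d_4 = (-25) + 3*(-13) = -64
d_5 = (-64) + 3*(-25) = -139
d_6 = (-139) + 3*(-64) = -331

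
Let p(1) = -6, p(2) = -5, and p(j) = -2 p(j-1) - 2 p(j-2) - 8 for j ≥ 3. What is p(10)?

-56

p(3) = -2*(-5) - 2*(-6) - 8 = 14
p(4) = -2*14 - 2*(-5) - 8 = -26
p(5) = -2*(-26) - 2*14 - 8 = 16
p(6) = -2*16 - 2*(-26) - 8 = 12
p(7) = -2*12 - 2*16 - 8 = -64
p(8) = -2*(-64) - 2*12 - 8 = 96
p(9) = -2*96 - 2*(-64) - 8 = -72
p(10) = -2*(-72) - 2*96 - 8 = -56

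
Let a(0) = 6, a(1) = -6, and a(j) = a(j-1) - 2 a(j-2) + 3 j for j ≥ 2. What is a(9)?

204

a(2) = (-6) - 2·6 + 6 = -12
a(3) = (-12) - 2·(-6) + 9 = 9
a(4) = 9 - 2·(-12) + 12 = 45
a(5) = 45 - 2·9 + 15 = 42
a(6) = 42 - 2·45 + 18 = -30
a(7) = (-30) - 2·42 + 21 = -93
a(8) = (-93) - 2·(-30) + 24 = -9
a(9) = (-9) - 2·(-93) + 27 = 204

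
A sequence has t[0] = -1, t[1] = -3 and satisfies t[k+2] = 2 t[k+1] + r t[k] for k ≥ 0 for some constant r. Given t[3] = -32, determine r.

4

t[2] = -6 - r
t[3] = -12 - 5r
So -12 - 5r = -32, giving r = 4.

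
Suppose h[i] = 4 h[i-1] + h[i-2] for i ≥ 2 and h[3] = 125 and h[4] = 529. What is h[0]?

-7

Rearranging, h[i-2] = h[i] - 4 h[i-1].
h[2] = 529 - 4*125 = 29
h[1] = 125 - 4*29 = 9
h[0] = 29 - 4*9 = -7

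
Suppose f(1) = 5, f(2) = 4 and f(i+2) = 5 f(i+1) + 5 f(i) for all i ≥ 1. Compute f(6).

f(3) = 5·4 + 5·5 = 45
f(4) = 5·45 + 5·4 = 245
f(5) = 5·245 + 5·45 = 1450
f(6) = 5·1450 + 5·245 = 8475

8475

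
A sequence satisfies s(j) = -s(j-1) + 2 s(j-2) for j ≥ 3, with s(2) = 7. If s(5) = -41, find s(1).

Let s(1) = v.
s(3) = -7 + 2v
s(4) = 21 - 2v
s(5) = -35 + 6v
So -35 + 6v = -41, giving v = -1.

-1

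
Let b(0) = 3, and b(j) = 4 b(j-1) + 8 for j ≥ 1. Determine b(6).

23208

b(1) = 4·3 + 8 = 20
b(2) = 4·20 + 8 = 88
b(3) = 4·88 + 8 = 360
b(4) = 4·360 + 8 = 1448
b(5) = 4·1448 + 8 = 5800
b(6) = 4·5800 + 8 = 23208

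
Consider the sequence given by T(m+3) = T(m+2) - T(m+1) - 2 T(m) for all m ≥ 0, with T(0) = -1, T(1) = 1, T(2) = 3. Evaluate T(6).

T(3) = 3 - 1 - 2*(-1) = 4
T(4) = 4 - 3 - 2*1 = -1
T(5) = (-1) - 4 - 2*3 = -11
T(6) = (-11) - (-1) - 2*4 = -18

-18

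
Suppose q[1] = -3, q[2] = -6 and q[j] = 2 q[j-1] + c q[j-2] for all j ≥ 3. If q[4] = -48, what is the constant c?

q[3] = -12 - 3c
q[4] = -24 - 12c
So -24 - 12c = -48, giving c = 2.

2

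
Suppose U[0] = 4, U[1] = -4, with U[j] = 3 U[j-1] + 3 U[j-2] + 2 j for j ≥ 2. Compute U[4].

38

U[2] = 3(-4) + 3(4) + 4 = 4
U[3] = 3(4) + 3(-4) + 6 = 6
U[4] = 3(6) + 3(4) + 8 = 38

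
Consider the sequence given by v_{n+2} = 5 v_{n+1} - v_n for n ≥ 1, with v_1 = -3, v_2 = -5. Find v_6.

v_3 = 5·(-5) - (-3) = -22
v_4 = 5·(-22) - (-5) = -105
v_5 = 5·(-105) - (-22) = -503
v_6 = 5·(-503) - (-105) = -2410

-2410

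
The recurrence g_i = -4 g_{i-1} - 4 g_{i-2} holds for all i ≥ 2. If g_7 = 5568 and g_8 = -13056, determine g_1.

Rearranging, g_{i-2} = (g_i + 4 g_{i-1}) / -4.
g_6 = (-13056 + 4*5568) / -4 = 9216/-4 = -2304
g_5 = (5568 + 4*(-2304)) / -4 = -3648/-4 = 912
g_4 = (-2304 + 4*912) / -4 = 1344/-4 = -336
g_3 = (912 + 4*(-336)) / -4 = -432/-4 = 108
g_2 = (-336 + 4*108) / -4 = 96/-4 = -24
g_1 = (108 + 4*(-24)) / -4 = 12/-4 = -3

-3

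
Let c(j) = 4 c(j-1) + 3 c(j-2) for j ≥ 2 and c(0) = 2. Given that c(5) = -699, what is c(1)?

Let c(1) = z.
c(2) = 6 + 4z
c(3) = 24 + 19z
c(4) = 114 + 88z
c(5) = 528 + 409z
So 528 + 409z = -699, giving z = -3.

-3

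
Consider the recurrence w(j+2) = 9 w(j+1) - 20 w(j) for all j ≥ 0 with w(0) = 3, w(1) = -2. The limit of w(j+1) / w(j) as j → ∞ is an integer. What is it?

The characteristic equation is r^2 - 9r + 20 = 0, which factors as (r - 5)(r - 4) = 0.
So the roots are 5 and 4. Since |5| > |4| and the coefficient of 5^j is non-zero, the ratio tends to 5.

5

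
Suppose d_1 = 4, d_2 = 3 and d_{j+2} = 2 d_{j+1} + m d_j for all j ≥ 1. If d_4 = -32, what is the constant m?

-4

d_3 = 6 + 4m
d_4 = 12 + 11m
So 12 + 11m = -32, giving m = -4.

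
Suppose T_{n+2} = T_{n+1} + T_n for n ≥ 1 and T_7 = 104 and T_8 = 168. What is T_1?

8

Rearranging, T_{n-2} = T_n - T_{n-1}.
T_6 = 168 - 104 = 64
T_5 = 104 - 64 = 40
T_4 = 64 - 40 = 24
T_3 = 40 - 24 = 16
T_2 = 24 - 16 = 8
T_1 = 16 - 8 = 8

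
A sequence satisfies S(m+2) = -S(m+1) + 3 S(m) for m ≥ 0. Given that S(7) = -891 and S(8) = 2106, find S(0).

5

Rearranging, S(m-2) = (S(m) + S(m-1)) / 3.
S(6) = (2106 + (-891)) / 3 = 1215/3 = 405
S(5) = (-891 + 405) / 3 = -486/3 = -162
S(4) = (405 + (-162)) / 3 = 243/3 = 81
S(3) = (-162 + 81) / 3 = -81/3 = -27
S(2) = (81 + (-27)) / 3 = 54/3 = 18
S(1) = (-27 + 18) / 3 = -9/3 = -3
S(0) = (18 + (-3)) / 3 = 15/3 = 5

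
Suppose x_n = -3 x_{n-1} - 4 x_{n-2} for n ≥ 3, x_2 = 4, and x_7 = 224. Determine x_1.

1

Let x_1 = y.
x_3 = -12 - 4y
x_4 = 20 + 12y
x_5 = -12 - 20y
x_6 = -44 + 12y
x_7 = 180 + 44y
So 180 + 44y = 224, giving y = 1.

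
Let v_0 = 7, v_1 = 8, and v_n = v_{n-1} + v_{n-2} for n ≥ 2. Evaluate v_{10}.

v_2 = 8 + 7 = 15
v_3 = 15 + 8 = 23
v_4 = 23 + 15 = 38
v_5 = 38 + 23 = 61
v_6 = 61 + 38 = 99
v_7 = 99 + 61 = 160
v_8 = 160 + 99 = 259
v_9 = 259 + 160 = 419
v_{10} = 419 + 259 = 678

678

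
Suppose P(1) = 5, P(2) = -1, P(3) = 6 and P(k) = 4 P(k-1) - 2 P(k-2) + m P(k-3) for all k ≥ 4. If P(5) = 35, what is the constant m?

-3

P(4) = 26 + 5m
P(5) = 92 + 19m
So 92 + 19m = 35, giving m = -3.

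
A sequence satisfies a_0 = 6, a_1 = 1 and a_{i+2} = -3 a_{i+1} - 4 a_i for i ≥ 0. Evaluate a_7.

-1171

a_2 = -3·1 - 4·6 = -27
a_3 = -3·(-27) - 4·1 = 77
a_4 = -3·77 - 4·(-27) = -123
a_5 = -3·(-123) - 4·77 = 61
a_6 = -3·61 - 4·(-123) = 309
a_7 = -3·309 - 4·61 = -1171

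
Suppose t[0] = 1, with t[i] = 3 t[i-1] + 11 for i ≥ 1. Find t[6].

t[1] = 3*1 + 11 = 14
t[2] = 3*14 + 11 = 53
t[3] = 3*53 + 11 = 170
t[4] = 3*170 + 11 = 521
t[5] = 3*521 + 11 = 1574
t[6] = 3*1574 + 11 = 4733

4733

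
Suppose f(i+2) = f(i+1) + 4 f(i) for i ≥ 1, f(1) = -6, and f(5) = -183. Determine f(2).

-7

Let f(2) = z.
f(3) = -24 + z
f(4) = -24 + 5z
f(5) = -120 + 9z
So -120 + 9z = -183, giving z = -7.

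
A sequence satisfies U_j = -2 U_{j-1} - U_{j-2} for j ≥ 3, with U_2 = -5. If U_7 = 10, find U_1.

4

Let U_1 = z.
U_3 = 10 - z
U_4 = -15 + 2z
U_5 = 20 - 3z
U_6 = -25 + 4z
U_7 = 30 - 5z
So 30 - 5z = 10, giving z = 4.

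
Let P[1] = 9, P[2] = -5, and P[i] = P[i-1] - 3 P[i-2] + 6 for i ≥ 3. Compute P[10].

1255

P[3] = (-5) - 3*9 + 6 = -26
P[4] = (-26) - 3*(-5) + 6 = -5
P[5] = (-5) - 3*(-26) + 6 = 79
P[6] = 79 - 3*(-5) + 6 = 100
P[7] = 100 - 3*79 + 6 = -131
P[8] = (-131) - 3*100 + 6 = -425
P[9] = (-425) - 3*(-131) + 6 = -26
P[10] = (-26) - 3*(-425) + 6 = 1255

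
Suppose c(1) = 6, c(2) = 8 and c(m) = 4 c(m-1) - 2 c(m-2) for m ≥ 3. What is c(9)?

c(3) = 4*8 - 2*6 = 20
c(4) = 4*20 - 2*8 = 64
c(5) = 4*64 - 2*20 = 216
c(6) = 4*216 - 2*64 = 736
c(7) = 4*736 - 2*216 = 2512
c(8) = 4*2512 - 2*736 = 8576
c(9) = 4*8576 - 2*2512 = 29280

29280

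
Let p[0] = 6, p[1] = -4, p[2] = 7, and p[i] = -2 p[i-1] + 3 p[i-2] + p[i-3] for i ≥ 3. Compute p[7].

p[3] = -2*7 + 3*(-4) + 6 = -20
p[4] = -2*(-20) + 3*7 + (-4) = 57
p[5] = -2*57 + 3*(-20) + 7 = -167
p[6] = -2*(-167) + 3*57 + (-20) = 485
p[7] = -2*485 + 3*(-167) + 57 = -1414

-1414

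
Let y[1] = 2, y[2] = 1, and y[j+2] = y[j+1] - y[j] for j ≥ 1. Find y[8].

1

y[3] = 1 - 2 = -1
y[4] = (-1) - 1 = -2
y[5] = (-2) - (-1) = -1
y[6] = (-1) - (-2) = 1
y[7] = 1 - (-1) = 2
y[8] = 2 - 1 = 1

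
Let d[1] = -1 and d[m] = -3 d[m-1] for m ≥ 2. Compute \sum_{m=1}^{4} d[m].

d[2] = -3*(-1) = 3
d[3] = -3*3 = -9
d[4] = -3*(-9) = 27
Sum = (-1) + 3 + (-9) + 27 = 20

20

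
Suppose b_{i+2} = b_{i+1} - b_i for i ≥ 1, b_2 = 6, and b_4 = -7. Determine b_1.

Let b_1 = x.
b_3 = 6 - x
b_4 = -x
So -x = -7, giving x = 7.

7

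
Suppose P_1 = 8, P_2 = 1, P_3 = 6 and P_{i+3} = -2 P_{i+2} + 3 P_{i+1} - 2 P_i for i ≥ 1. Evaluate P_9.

P_4 = -2*6 + 3*1 - 2*8 = -25
P_5 = -2*(-25) + 3*6 - 2*1 = 66
P_6 = -2*66 + 3*(-25) - 2*6 = -219
P_7 = -2*(-219) + 3*66 - 2*(-25) = 686
P_8 = -2*686 + 3*(-219) - 2*66 = -2161
P_9 = -2*(-2161) + 3*686 - 2*(-219) = 6818

6818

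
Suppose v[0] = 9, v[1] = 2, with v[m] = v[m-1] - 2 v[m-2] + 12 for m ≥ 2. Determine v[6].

-8

v[2] = 2 - 2(9) + 12 = -4
v[3] = (-4) - 2(2) + 12 = 4
v[4] = 4 - 2(-4) + 12 = 24
v[5] = 24 - 2(4) + 12 = 28
v[6] = 28 - 2(24) + 12 = -8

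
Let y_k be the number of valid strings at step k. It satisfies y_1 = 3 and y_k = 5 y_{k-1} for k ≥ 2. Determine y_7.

46875

y_2 = 5(3) = 15
y_3 = 5(15) = 75
y_4 = 5(75) = 375
y_5 = 5(375) = 1875
y_6 = 5(1875) = 9375
y_7 = 5(9375) = 46875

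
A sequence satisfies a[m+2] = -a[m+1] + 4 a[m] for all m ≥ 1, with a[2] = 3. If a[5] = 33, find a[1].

Let a[1] = z.
a[3] = -3 + 4z
a[4] = 15 - 4z
a[5] = -27 + 20z
So -27 + 20z = 33, giving z = 3.

3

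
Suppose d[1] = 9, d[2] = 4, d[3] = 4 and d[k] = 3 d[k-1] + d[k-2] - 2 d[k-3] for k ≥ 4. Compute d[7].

d[4] = 3*4 + 4 - 2*9 = -2
d[5] = 3*(-2) + 4 - 2*4 = -10
d[6] = 3*(-10) + (-2) - 2*4 = -40
d[7] = 3*(-40) + (-10) - 2*(-2) = -126

-126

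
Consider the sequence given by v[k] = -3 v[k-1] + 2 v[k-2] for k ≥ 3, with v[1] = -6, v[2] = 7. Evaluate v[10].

231889

v[3] = -3*7 + 2*(-6) = -33
v[4] = -3*(-33) + 2*7 = 113
v[5] = -3*113 + 2*(-33) = -405
v[6] = -3*(-405) + 2*113 = 1441
v[7] = -3*1441 + 2*(-405) = -5133
v[8] = -3*(-5133) + 2*1441 = 18281
v[9] = -3*18281 + 2*(-5133) = -65109
v[10] = -3*(-65109) + 2*18281 = 231889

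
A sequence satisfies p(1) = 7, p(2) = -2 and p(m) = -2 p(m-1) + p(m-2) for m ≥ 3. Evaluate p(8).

-828

p(3) = -2*(-2) + 7 = 11
p(4) = -2*11 + (-2) = -24
p(5) = -2*(-24) + 11 = 59
p(6) = -2*59 + (-24) = -142
p(7) = -2*(-142) + 59 = 343
p(8) = -2*343 + (-142) = -828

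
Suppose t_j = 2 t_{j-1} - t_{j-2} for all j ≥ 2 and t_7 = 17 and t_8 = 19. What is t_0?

Rearranging, t_{j-2} = -(t_j - 2 t_{j-1}).
t_6 = -(19 - 2(17)) = 15
t_5 = -(17 - 2(15)) = 13
t_4 = -(15 - 2(13)) = 11
t_3 = -(13 - 2(11)) = 9
t_2 = -(11 - 2(9)) = 7
t_1 = -(9 - 2(7)) = 5
t_0 = -(7 - 2(5)) = 3

3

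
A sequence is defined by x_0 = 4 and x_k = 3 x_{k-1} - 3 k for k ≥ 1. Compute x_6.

1287

x_1 = 3·4 - 3 = 9
x_2 = 3·9 - 6 = 21
x_3 = 3·21 - 9 = 54
x_4 = 3·54 - 12 = 150
x_5 = 3·150 - 15 = 435
x_6 = 3·435 - 18 = 1287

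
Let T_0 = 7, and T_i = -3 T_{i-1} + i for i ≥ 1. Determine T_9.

-134088

T_1 = -3·7 + 1 = -20
T_2 = -3·(-20) + 2 = 62
T_3 = -3·62 + 3 = -183
T_4 = -3·(-183) + 4 = 553
T_5 = -3·553 + 5 = -1654
T_6 = -3·(-1654) + 6 = 4968
T_7 = -3·4968 + 7 = -14897
T_8 = -3·(-14897) + 8 = 44699
T_9 = -3·44699 + 9 = -134088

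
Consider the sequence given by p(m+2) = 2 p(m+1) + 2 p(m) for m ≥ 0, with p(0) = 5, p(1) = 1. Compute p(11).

85152

p(2) = 2(1) + 2(5) = 12
p(3) = 2(12) + 2(1) = 26
p(4) = 2(26) + 2(12) = 76
p(5) = 2(76) + 2(26) = 204
p(6) = 2(204) + 2(76) = 560
p(7) = 2(560) + 2(204) = 1528
p(8) = 2(1528) + 2(560) = 4176
p(9) = 2(4176) + 2(1528) = 11408
p(10) = 2(11408) + 2(4176) = 31168
p(11) = 2(31168) + 2(11408) = 85152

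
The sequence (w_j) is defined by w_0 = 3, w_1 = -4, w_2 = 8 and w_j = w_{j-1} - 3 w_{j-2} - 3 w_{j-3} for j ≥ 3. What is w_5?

w_3 = 8 - 3*(-4) - 3*3 = 11
w_4 = 11 - 3*8 - 3*(-4) = -1
w_5 = (-1) - 3*11 - 3*8 = -58

-58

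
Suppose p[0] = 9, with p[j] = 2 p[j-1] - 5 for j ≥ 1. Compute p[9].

2053

p[1] = 2·9 - 5 = 13
p[2] = 2·13 - 5 = 21
p[3] = 2·21 - 5 = 37
p[4] = 2·37 - 5 = 69
p[5] = 2·69 - 5 = 133
p[6] = 2·133 - 5 = 261
p[7] = 2·261 - 5 = 517
p[8] = 2·517 - 5 = 1029
p[9] = 2·1029 - 5 = 2053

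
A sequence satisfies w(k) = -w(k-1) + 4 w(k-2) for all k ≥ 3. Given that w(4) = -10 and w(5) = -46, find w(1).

Rearranging, w(k-2) = (w(k) + w(k-1)) / 4.
w(3) = (-46 + (-10)) / 4 = -56/4 = -14
w(2) = (-10 + (-14)) / 4 = -24/4 = -6
w(1) = (-14 + (-6)) / 4 = -20/4 = -5

-5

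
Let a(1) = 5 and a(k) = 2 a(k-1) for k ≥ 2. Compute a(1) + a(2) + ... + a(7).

a(2) = 2*5 = 10
a(3) = 2*10 = 20
a(4) = 2*20 = 40
a(5) = 2*40 = 80
a(6) = 2*80 = 160
a(7) = 2*160 = 320
Sum = 5 + 10 + 20 + 40 + 80 + 160 + 320 = 635

635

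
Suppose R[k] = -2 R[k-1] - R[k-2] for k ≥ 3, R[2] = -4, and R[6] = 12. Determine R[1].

8

Let R[1] = z.
R[3] = 8 - z
R[4] = -12 + 2z
R[5] = 16 - 3z
R[6] = -20 + 4z
So -20 + 4z = 12, giving z = 8.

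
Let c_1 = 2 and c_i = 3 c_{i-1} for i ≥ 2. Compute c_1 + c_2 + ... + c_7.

c_2 = 3(2) = 6
c_3 = 3(6) = 18
c_4 = 3(18) = 54
c_5 = 3(54) = 162
c_6 = 3(162) = 486
c_7 = 3(486) = 1458
Sum = 2 + 6 + 18 + 54 + 162 + 486 + 1458 = 2186

2186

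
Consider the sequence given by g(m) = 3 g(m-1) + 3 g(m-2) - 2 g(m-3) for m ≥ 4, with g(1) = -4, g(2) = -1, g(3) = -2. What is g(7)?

g(4) = 3*(-2) + 3*(-1) - 2*(-4) = -1
g(5) = 3*(-1) + 3*(-2) - 2*(-1) = -7
g(6) = 3*(-7) + 3*(-1) - 2*(-2) = -20
g(7) = 3*(-20) + 3*(-7) - 2*(-1) = -79

-79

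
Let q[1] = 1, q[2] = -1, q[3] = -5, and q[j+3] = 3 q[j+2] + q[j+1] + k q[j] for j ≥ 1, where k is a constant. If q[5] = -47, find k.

3

q[4] = -16 + k
q[5] = -53 + 2k
So -53 + 2k = -47, giving k = 3.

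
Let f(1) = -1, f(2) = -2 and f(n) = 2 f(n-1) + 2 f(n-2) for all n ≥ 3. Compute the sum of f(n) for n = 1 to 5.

f(3) = 2*(-2) + 2*(-1) = -6
f(4) = 2*(-6) + 2*(-2) = -16
f(5) = 2*(-16) + 2*(-6) = -44
Sum = (-1) + (-2) + (-6) + (-16) + (-44) = -69

-69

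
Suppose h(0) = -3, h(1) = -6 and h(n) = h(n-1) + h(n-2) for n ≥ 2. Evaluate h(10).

-432

h(2) = (-6) + (-3) = -9
h(3) = (-9) + (-6) = -15
h(4) = (-15) + (-9) = -24
h(5) = (-24) + (-15) = -39
h(6) = (-39) + (-24) = -63
h(7) = (-63) + (-39) = -102
h(8) = (-102) + (-63) = -165
h(9) = (-165) + (-102) = -267
h(10) = (-267) + (-165) = -432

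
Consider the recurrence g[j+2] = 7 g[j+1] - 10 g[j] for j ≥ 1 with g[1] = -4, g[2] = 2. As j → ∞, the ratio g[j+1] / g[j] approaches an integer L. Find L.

5

The characteristic equation is r^2 - 7r + 10 = 0, which factors as (r - 5)(r - 2) = 0.
So the roots are 5 and 2. Since |5| > |2| and the coefficient of 5^j is non-zero, the ratio tends to 5.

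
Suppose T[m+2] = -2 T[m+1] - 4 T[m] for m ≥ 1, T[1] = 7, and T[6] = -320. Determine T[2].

Let T[2] = y.
T[3] = -28 - 2y
T[4] = 56
T[5] = 8y
T[6] = -224 - 16y
So -224 - 16y = -320, giving y = 6.

6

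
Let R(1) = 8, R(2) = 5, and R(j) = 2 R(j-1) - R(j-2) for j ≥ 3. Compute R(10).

-19

R(3) = 2·5 - 8 = 2
R(4) = 2·2 - 5 = -1
R(5) = 2·(-1) - 2 = -4
R(6) = 2·(-4) - (-1) = -7
R(7) = 2·(-7) - (-4) = -10
R(8) = 2·(-10) - (-7) = -13
R(9) = 2·(-13) - (-10) = -16
R(10) = 2·(-16) - (-13) = -19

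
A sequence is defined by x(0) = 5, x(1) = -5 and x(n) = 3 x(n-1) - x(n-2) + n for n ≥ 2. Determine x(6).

x(2) = 3(-5) - 5 + 2 = -18
x(3) = 3(-18) - (-5) + 3 = -46
x(4) = 3(-46) - (-18) + 4 = -116
x(5) = 3(-116) - (-46) + 5 = -297
x(6) = 3(-297) - (-116) + 6 = -769

-769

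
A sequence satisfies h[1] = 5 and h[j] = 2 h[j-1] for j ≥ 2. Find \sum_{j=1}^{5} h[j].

155

h[2] = 2*5 = 10
h[3] = 2*10 = 20
h[4] = 2*20 = 40
h[5] = 2*40 = 80
Sum = 5 + 10 + 20 + 40 + 80 = 155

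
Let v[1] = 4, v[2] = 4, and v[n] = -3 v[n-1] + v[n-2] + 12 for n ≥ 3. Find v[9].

4

v[3] = -3*4 + 4 + 12 = 4
v[4] = -3*4 + 4 + 12 = 4
v[5] = -3*4 + 4 + 12 = 4
v[6] = -3*4 + 4 + 12 = 4
v[7] = -3*4 + 4 + 12 = 4
v[8] = -3*4 + 4 + 12 = 4
v[9] = -3*4 + 4 + 12 = 4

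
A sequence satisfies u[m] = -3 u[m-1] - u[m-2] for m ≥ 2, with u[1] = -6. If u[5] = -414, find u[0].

Let u[0] = x.
u[2] = 18 - x
u[3] = -48 + 3x
u[4] = 126 - 8x
u[5] = -330 + 21x
So -330 + 21x = -414, giving x = -4.

-4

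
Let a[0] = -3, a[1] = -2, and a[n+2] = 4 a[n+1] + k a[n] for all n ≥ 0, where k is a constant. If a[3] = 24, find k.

a[2] = -8 - 3k
a[3] = -32 - 14k
So -32 - 14k = 24, giving k = -4.

-4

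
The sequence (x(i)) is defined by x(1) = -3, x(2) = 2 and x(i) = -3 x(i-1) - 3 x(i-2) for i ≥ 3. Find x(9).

-81

x(3) = -3*2 - 3*(-3) = 3
x(4) = -3*3 - 3*2 = -15
x(5) = -3*(-15) - 3*3 = 36
x(6) = -3*36 - 3*(-15) = -63
x(7) = -3*(-63) - 3*36 = 81
x(8) = -3*81 - 3*(-63) = -54
x(9) = -3*(-54) - 3*81 = -81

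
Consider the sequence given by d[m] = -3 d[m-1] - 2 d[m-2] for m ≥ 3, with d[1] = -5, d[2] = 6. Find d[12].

d[3] = -3·6 - 2·(-5) = -8
d[4] = -3·(-8) - 2·6 = 12
d[5] = -3·12 - 2·(-8) = -20
d[6] = -3·(-20) - 2·12 = 36
d[7] = -3·36 - 2·(-20) = -68
d[8] = -3·(-68) - 2·36 = 132
d[9] = -3·132 - 2·(-68) = -260
d[10] = -3·(-260) - 2·132 = 516
d[11] = -3·516 - 2·(-260) = -1028
d[12] = -3·(-1028) - 2·516 = 2052

2052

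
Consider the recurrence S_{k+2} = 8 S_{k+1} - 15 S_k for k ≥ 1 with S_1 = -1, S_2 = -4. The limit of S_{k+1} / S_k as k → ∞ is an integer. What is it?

The characteristic equation is r^2 - 8r + 15 = 0, which factors as (r - 5)(r - 3) = 0.
So the roots are 5 and 3. Since |5| > |3| and the coefficient of 5^k is non-zero, the ratio tends to 5.

5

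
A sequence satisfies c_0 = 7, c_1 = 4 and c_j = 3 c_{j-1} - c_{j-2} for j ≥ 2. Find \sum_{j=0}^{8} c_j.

c_2 = 3·4 - 7 = 5
c_3 = 3·5 - 4 = 11
c_4 = 3·11 - 5 = 28
c_5 = 3·28 - 11 = 73
c_6 = 3·73 - 28 = 191
c_7 = 3·191 - 73 = 500
c_8 = 3·500 - 191 = 1309
Sum = 7 + 4 + 5 + 11 + 28 + 73 + 191 + 500 + 1309 = 2128

2128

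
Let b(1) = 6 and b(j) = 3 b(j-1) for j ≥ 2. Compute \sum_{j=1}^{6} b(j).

b(2) = 3*6 = 18
b(3) = 3*18 = 54
b(4) = 3*54 = 162
b(5) = 3*162 = 486
b(6) = 3*486 = 1458
Sum = 6 + 18 + 54 + 162 + 486 + 1458 = 2184

2184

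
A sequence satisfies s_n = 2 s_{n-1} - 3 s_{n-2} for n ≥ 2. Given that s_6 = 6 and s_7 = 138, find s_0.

Rearranging, s_{n-2} = (s_n - 2 s_{n-1}) / -3.
s_5 = (138 - 2·6) / -3 = 126/-3 = -42
s_4 = (6 - 2·(-42)) / -3 = 90/-3 = -30
s_3 = (-42 - 2·(-30)) / -3 = 18/-3 = -6
s_2 = (-30 - 2·(-6)) / -3 = -18/-3 = 6
s_1 = (-6 - 2·6) / -3 = -18/-3 = 6
s_0 = (6 - 2·6) / -3 = -6/-3 = 2

2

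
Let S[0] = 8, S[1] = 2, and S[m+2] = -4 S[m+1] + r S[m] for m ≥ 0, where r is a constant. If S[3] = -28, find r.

S[2] = -8 + 8r
S[3] = 32 - 30r
So 32 - 30r = -28, giving r = 2.

2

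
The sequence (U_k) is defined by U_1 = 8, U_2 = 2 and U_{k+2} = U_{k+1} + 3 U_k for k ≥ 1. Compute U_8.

1154

U_3 = 2 + 3*8 = 26
U_4 = 26 + 3*2 = 32
U_5 = 32 + 3*26 = 110
U_6 = 110 + 3*32 = 206
U_7 = 206 + 3*110 = 536
U_8 = 536 + 3*206 = 1154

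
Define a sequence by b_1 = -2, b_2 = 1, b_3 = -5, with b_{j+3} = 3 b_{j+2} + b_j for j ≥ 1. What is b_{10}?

b_4 = 3*(-5) + (-2) = -17
b_5 = 3*(-17) + 1 = -50
b_6 = 3*(-50) + (-5) = -155
b_7 = 3*(-155) + (-17) = -482
b_8 = 3*(-482) + (-50) = -1496
b_9 = 3*(-1496) + (-155) = -4643
b_{10} = 3*(-4643) + (-482) = -14411

-14411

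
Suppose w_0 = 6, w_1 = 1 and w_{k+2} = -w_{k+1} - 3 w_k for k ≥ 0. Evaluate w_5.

-89

w_2 = -1 - 3*6 = -19
w_3 = -(-19) - 3*1 = 16
w_4 = -16 - 3*(-19) = 41
w_5 = -41 - 3*16 = -89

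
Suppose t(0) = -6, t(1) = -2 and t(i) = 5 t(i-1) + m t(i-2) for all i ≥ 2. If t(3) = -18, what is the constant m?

-1

t(2) = -10 - 6m
t(3) = -50 - 32m
So -50 - 32m = -18, giving m = -1.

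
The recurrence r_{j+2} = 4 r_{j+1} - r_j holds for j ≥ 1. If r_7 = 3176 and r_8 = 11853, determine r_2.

Rearranging, r_{j-2} = -(r_j - 4 r_{j-1}).
r_6 = -(11853 - 4(3176)) = 851
r_5 = -(3176 - 4(851)) = 228
r_4 = -(851 - 4(228)) = 61
r_3 = -(228 - 4(61)) = 16
r_2 = -(61 - 4(16)) = 3

3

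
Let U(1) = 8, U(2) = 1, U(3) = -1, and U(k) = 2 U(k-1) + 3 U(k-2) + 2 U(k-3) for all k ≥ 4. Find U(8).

1137

U(4) = 2(-1) + 3(1) + 2(8) = 17
U(5) = 2(17) + 3(-1) + 2(1) = 33
U(6) = 2(33) + 3(17) + 2(-1) = 115
U(7) = 2(115) + 3(33) + 2(17) = 363
U(8) = 2(363) + 3(115) + 2(33) = 1137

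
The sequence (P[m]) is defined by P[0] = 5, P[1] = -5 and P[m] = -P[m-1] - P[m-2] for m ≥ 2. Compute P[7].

P[2] = -(-5) - 5 = 0
P[3] = -0 - (-5) = 5
P[4] = -5 - 0 = -5
P[5] = -(-5) - 5 = 0
P[6] = -0 - (-5) = 5
P[7] = -5 - 0 = -5

-5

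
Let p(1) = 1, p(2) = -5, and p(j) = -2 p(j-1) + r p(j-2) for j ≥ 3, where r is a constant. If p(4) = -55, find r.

p(3) = 10 + r
p(4) = -20 - 7r
So -20 - 7r = -55, giving r = 5.

5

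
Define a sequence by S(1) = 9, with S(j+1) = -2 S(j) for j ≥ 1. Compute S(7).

576

S(2) = -2*9 = -18
S(3) = -2*(-18) = 36
S(4) = -2*36 = -72
S(5) = -2*(-72) = 144
S(6) = -2*144 = -288
S(7) = -2*(-288) = 576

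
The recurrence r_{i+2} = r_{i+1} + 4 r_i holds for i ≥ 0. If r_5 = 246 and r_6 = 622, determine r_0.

2

Rearranging, r_{i-2} = (r_i - r_{i-1}) / 4.
r_4 = (622 - 246) / 4 = 376/4 = 94
r_3 = (246 - 94) / 4 = 152/4 = 38
r_2 = (94 - 38) / 4 = 56/4 = 14
r_1 = (38 - 14) / 4 = 24/4 = 6
r_0 = (14 - 6) / 4 = 8/4 = 2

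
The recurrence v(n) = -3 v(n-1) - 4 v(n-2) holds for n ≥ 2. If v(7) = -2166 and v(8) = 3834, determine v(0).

Rearranging, v(n-2) = (v(n) + 3 v(n-1)) / -4.
v(6) = (3834 + 3*(-2166)) / -4 = -2664/-4 = 666
v(5) = (-2166 + 3*666) / -4 = -168/-4 = 42
v(4) = (666 + 3*42) / -4 = 792/-4 = -198
v(3) = (42 + 3*(-198)) / -4 = -552/-4 = 138
v(2) = (-198 + 3*138) / -4 = 216/-4 = -54
v(1) = (138 + 3*(-54)) / -4 = -24/-4 = 6
v(0) = (-54 + 3*6) / -4 = -36/-4 = 9

9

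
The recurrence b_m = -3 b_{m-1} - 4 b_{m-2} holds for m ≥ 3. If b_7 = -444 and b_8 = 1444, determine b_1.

Rearranging, b_{m-2} = (b_m + 3 b_{m-1}) / -4.
b_6 = (1444 + 3·(-444)) / -4 = 112/-4 = -28
b_5 = (-444 + 3·(-28)) / -4 = -528/-4 = 132
b_4 = (-28 + 3·132) / -4 = 368/-4 = -92
b_3 = (132 + 3·(-92)) / -4 = -144/-4 = 36
b_2 = (-92 + 3·36) / -4 = 16/-4 = -4
b_1 = (36 + 3·(-4)) / -4 = 24/-4 = -6

-6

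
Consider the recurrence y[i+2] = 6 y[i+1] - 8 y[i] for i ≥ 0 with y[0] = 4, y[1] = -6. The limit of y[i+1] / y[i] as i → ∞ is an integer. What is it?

4

The characteristic equation is r^2 - 6r + 8 = 0, which factors as (r - 4)(r - 2) = 0.
So the roots are 4 and 2. Since |4| > |2| and the coefficient of 4^i is non-zero, the ratio tends to 4.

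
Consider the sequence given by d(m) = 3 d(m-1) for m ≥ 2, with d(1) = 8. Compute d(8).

d(2) = 3*8 = 24
d(3) = 3*24 = 72
d(4) = 3*72 = 216
d(5) = 3*216 = 648
d(6) = 3*648 = 1944
d(7) = 3*1944 = 5832
d(8) = 3*5832 = 17496

17496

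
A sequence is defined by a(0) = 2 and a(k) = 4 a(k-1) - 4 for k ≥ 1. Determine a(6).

a(1) = 4(2) - 4 = 4
a(2) = 4(4) - 4 = 12
a(3) = 4(12) - 4 = 44
a(4) = 4(44) - 4 = 172
a(5) = 4(172) - 4 = 684
a(6) = 4(684) - 4 = 2732

2732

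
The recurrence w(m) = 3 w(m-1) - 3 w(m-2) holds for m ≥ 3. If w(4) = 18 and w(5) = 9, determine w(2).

9

Rearranging, w(m-2) = (w(m) - 3 w(m-1)) / -3.
w(3) = (9 - 3·18) / -3 = -45/-3 = 15
w(2) = (18 - 3·15) / -3 = -27/-3 = 9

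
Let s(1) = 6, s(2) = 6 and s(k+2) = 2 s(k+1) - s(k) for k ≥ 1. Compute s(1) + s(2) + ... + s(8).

s(3) = 2(6) - 6 = 6
s(4) = 2(6) - 6 = 6
s(5) = 2(6) - 6 = 6
s(6) = 2(6) - 6 = 6
s(7) = 2(6) - 6 = 6
s(8) = 2(6) - 6 = 6
Sum = 6 + 6 + 6 + 6 + 6 + 6 + 6 + 6 = 48

48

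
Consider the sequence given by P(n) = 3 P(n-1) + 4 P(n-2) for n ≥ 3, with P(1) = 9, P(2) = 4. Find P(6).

P(3) = 3(4) + 4(9) = 48
P(4) = 3(48) + 4(4) = 160
P(5) = 3(160) + 4(48) = 672
P(6) = 3(672) + 4(160) = 2656

2656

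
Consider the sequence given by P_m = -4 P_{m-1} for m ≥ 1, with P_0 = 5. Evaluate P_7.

-81920

P_1 = -4(5) = -20
P_2 = -4(-20) = 80
P_3 = -4(80) = -320
P_4 = -4(-320) = 1280
P_5 = -4(1280) = -5120
P_6 = -4(-5120) = 20480
P_7 = -4(20480) = -81920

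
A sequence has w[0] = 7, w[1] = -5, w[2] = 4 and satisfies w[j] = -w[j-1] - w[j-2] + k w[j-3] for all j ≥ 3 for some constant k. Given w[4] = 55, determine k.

-5

w[3] = 1 + 7k
w[4] = -5 - 12k
So -5 - 12k = 55, giving k = -5.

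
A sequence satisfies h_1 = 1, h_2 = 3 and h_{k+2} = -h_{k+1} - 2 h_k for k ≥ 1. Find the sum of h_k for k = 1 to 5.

h_3 = -3 - 2·1 = -5
h_4 = -(-5) - 2·3 = -1
h_5 = -(-1) - 2·(-5) = 11
Sum = 1 + 3 + (-5) + (-1) + 11 = 9

9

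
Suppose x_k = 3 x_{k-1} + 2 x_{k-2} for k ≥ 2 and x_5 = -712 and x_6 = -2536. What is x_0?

Rearranging, x_{k-2} = (x_k - 3 x_{k-1}) / 2.
x_4 = (-2536 - 3(-712)) / 2 = -400/2 = -200
x_3 = (-712 - 3(-200)) / 2 = -112/2 = -56
x_2 = (-200 - 3(-56)) / 2 = -32/2 = -16
x_1 = (-56 - 3(-16)) / 2 = -8/2 = -4
x_0 = (-16 - 3(-4)) / 2 = -4/2 = -2

-2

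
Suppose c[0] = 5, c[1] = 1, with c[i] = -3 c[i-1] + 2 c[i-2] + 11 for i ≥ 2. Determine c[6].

c[2] = -3·1 + 2·5 + 11 = 18
c[3] = -3·18 + 2·1 + 11 = -41
c[4] = -3·(-41) + 2·18 + 11 = 170
c[5] = -3·170 + 2·(-41) + 11 = -581
c[6] = -3·(-581) + 2·170 + 11 = 2094

2094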